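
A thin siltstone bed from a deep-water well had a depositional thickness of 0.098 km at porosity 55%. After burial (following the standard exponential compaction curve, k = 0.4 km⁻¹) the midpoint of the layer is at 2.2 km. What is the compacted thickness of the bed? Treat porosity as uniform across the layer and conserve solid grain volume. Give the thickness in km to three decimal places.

0.057 km

Porosity at 2.2 km: n = 0.55·exp(−0.4×2.2) = 0.2281
Solid-volume conservation: h(1−n) = h₀(1−n₀) ⇒ h = h₀·(1−n₀)/(1−n)
h = 0.098 × (1 − 0.55)/(1 − 0.2281) = 0.098 × 0.5830 = 0.0571 km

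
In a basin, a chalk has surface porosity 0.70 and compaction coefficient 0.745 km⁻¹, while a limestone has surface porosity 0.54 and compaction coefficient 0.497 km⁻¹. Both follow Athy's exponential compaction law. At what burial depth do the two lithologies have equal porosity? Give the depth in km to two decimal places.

1.05 km

Set φ₀ₐ e^(−cₐz) = φ₀ᵦ e^(−cᵦz) ⇒ ln(φ₀ₐ/φ₀ᵦ) = (cₐ − cᵦ)·z
z = ln(0.7/0.54) / (0.745 − 0.497) = 0.2595 / 0.248 = 1.046 km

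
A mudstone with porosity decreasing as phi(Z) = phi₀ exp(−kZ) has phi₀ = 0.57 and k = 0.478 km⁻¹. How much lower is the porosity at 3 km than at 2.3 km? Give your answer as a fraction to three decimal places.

phi(2.3) = 0.57·e^(−0.478×2.3) = 0.1899
phi(3) = 0.57·e^(−0.478×3) = 0.1359
Δphi = 0.1899 − 0.1359 = 0.0540

0.054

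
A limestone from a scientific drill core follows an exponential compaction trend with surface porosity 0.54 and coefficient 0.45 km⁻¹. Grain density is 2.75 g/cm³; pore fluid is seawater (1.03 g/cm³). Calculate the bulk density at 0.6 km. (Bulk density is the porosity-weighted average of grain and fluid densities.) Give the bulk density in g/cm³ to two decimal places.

Porosity at depth: phi = 0.54·exp(−0.45×0.6) = 0.54×0.7634 = 0.4122
Bulk density: ρ_b = (1−phi)ρ_g + phi·ρ_f = 0.5878×2.75 + 0.4122×1.03
       = 1.616 + 0.425 = 2.041 g/cm³

2.04 g/cm³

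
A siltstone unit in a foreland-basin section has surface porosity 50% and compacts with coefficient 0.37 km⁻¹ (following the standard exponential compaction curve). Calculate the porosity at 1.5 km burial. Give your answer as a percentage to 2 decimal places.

phi = phi₀·exp(−β·d) = 0.5 × exp(−0.37 × 1.5) = 0.5 × exp(−0.555)
  = 0.5 × 0.5741 = 0.2870

28.70%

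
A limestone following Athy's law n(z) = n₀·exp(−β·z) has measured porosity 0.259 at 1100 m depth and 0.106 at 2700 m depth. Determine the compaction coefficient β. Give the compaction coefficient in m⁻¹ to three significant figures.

0.000558 m⁻¹

Working in km (1 km = 1000 m; β in km⁻¹ = β in m⁻¹ × 1000):
Athy: n(z) = n₀ e^(−βz) ⇒ n₁/n₂ = e^{β(z₂−z₁)} ⇒ β = ln(n₁/n₂)/(z₂−z₁)
β = ln(0.259/0.106) / (2.7 − 1.1) = ln(2.443) / 1.6 = 0.8934 / 1.6 = 0.5584 km⁻¹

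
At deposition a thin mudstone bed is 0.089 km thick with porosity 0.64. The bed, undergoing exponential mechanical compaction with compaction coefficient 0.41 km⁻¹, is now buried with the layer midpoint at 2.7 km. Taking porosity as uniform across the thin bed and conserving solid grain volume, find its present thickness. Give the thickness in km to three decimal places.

Porosity at 2.7 km: n = 0.64·exp(−0.41×2.7) = 0.2116
Solid-volume conservation: h(1−n) = h₀(1−n₀) ⇒ h = h₀·(1−n₀)/(1−n)
h = 0.089 × (1 − 0.64)/(1 − 0.2116) = 0.089 × 0.4566 = 0.0406 km

0.041 km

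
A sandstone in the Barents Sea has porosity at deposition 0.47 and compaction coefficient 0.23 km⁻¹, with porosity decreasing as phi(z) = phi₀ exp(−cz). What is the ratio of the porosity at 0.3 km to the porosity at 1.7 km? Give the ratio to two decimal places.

1.38

phi(z₁)/phi(z₂) = e^(−c·z₁)/e^(−c·z₂) = e^{c(z₂−z₁)}
= exp(0.23 × 1.4) = exp(0.322) = 1.3799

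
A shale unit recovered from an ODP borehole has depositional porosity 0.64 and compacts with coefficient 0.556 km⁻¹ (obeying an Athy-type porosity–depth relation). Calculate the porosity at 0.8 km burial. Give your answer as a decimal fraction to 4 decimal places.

0.4102

n = n₀·exp(−β·Z) = 0.64 × exp(−0.556 × 0.8) = 0.64 × exp(−0.4448)
  = 0.64 × 0.6410 = 0.4102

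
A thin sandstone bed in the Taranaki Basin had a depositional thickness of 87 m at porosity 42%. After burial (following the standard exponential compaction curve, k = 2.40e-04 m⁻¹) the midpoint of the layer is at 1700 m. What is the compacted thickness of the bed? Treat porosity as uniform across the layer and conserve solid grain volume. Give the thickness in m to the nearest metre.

Working in km (1 km = 1000 m; k in km⁻¹ = k in m⁻¹ × 1000):
Porosity at 1.7 km: phi = 0.42·exp(−0.24×1.7) = 0.2793
Solid-volume conservation: h(1−phi) = h₀(1−phi₀) ⇒ h = h₀·(1−phi₀)/(1−phi)
h = 0.087 × (1 − 0.42)/(1 − 0.2793) = 0.087 × 0.8048 = 0.0700 km

70 m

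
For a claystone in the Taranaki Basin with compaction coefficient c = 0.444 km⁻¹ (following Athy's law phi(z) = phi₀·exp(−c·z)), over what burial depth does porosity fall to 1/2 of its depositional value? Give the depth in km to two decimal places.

1.56 km

phi/phi₀ = 1/2 ⇒ exp(−c·z) = 1/2 ⇒ z = ln(2) / c
z = 0.6931 / 0.444 = 1.561 km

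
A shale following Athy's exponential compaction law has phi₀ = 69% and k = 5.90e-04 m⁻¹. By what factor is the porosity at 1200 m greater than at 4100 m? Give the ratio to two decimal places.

Working in km (1 km = 1000 m; k in km⁻¹ = k in m⁻¹ × 1000):
phi(Z₁)/phi(Z₂) = e^(−k·Z₁)/e^(−k·Z₂) = e^{k(Z₂−Z₁)}
= exp(0.59 × 2.9) = exp(1.711) = 5.5345

5.53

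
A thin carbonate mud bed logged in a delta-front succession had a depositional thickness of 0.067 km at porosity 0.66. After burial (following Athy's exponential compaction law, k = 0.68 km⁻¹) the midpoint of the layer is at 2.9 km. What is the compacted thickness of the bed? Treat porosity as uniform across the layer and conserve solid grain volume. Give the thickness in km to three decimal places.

0.025 km

Porosity at 2.9 km: phi = 0.66·exp(−0.68×2.9) = 0.0919
Solid-volume conservation: h(1−phi) = h₀(1−phi₀) ⇒ h = h₀·(1−phi₀)/(1−phi)
h = 0.067 × (1 − 0.66)/(1 − 0.0919) = 0.067 × 0.3744 = 0.0251 km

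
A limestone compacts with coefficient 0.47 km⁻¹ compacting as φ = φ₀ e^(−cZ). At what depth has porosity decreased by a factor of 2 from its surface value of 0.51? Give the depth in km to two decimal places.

1.47 km

φ/φ₀ = 1/2 ⇒ exp(−c·Z) = 1/2 ⇒ Z = ln(2) / c
Z = 0.6931 / 0.47 = 1.475 km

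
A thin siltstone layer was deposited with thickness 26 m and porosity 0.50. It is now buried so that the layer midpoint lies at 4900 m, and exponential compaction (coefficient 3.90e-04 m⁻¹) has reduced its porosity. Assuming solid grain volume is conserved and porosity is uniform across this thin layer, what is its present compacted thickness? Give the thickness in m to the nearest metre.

Working in km (1 km = 1000 m; k in km⁻¹ = k in m⁻¹ × 1000):
Porosity at 4.9 km: n = 0.5·exp(−0.39×4.9) = 0.0740
Solid-volume conservation: h(1−n) = h₀(1−n₀) ⇒ h = h₀·(1−n₀)/(1−n)
h = 0.026 × (1 − 0.5)/(1 − 0.0740) = 0.026 × 0.5399 = 0.0140 km

14 m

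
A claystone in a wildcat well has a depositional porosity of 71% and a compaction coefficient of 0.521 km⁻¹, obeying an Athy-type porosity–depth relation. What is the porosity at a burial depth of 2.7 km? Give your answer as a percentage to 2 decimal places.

17.39%

phi = phi₀·exp(−k·Z) = 0.71 × exp(−0.521 × 2.7) = 0.71 × exp(−1.407)
  = 0.71 × 0.2450 = 0.1739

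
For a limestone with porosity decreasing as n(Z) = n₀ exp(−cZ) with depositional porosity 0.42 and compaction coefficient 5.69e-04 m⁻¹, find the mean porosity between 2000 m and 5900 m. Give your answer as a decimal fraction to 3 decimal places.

Working in km (1 km = 1000 m; c in km⁻¹ = c in m⁻¹ × 1000):
⟨n⟩ = (1/(Z₂−Z₁)) ∫ n₀ e^(−cZ) dZ = n₀·(e^(−c·Z₁) − e^(−c·Z₂)) / (c·(Z₂−Z₁))
e^(−0.569×2) = 0.3205; e^(−0.569×5.9) = 0.0348
⟨n⟩ = 0.42 × (0.3205 − 0.0348) / (0.569 × 3.9) = 0.42 × 0.1287 = 0.0541

0.054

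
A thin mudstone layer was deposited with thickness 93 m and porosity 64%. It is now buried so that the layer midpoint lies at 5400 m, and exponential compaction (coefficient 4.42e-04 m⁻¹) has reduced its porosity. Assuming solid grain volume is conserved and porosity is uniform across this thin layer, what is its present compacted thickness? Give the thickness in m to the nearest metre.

Working in km (1 km = 1000 m; c in km⁻¹ = c in m⁻¹ × 1000):
Porosity at 5.4 km: phi = 0.64·exp(−0.442×5.4) = 0.0588
Solid-volume conservation: h(1−phi) = h₀(1−phi₀) ⇒ h = h₀·(1−phi₀)/(1−phi)
h = 0.093 × (1 − 0.64)/(1 − 0.0588) = 0.093 × 0.3825 = 0.0356 km

36 m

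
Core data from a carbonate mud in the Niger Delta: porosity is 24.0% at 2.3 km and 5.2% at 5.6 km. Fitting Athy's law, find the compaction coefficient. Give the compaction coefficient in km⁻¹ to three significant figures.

0.463 km⁻¹

Athy: phi(Z) = phi₀ e^(−βZ) ⇒ phi₁/phi₂ = e^{β(Z₂−Z₁)} ⇒ β = ln(phi₁/phi₂)/(Z₂−Z₁)
β = ln(0.24/0.052) / (5.6 − 2.3) = ln(4.615) / 3.3 = 1.5294 / 3.3 = 0.4635 km⁻¹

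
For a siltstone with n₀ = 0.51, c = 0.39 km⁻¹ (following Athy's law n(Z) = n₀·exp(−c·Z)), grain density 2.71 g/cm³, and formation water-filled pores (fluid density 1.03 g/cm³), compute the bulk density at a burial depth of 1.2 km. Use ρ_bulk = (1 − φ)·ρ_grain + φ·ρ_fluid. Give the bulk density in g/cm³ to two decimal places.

2.17 g/cm³

Porosity at depth: n = 0.51·exp(−0.39×1.2) = 0.51×0.6263 = 0.3194
Bulk density: ρ_b = (1−n)ρ_g + n·ρ_f = 0.6806×2.71 + 0.3194×1.03
       = 1.844 + 0.329 = 2.173 g/cm³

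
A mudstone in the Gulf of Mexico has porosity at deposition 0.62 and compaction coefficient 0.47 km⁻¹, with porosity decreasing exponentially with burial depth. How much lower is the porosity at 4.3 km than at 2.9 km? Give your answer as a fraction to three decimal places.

0.076

n(2.9) = 0.62·e^(−0.47×2.9) = 0.1587
n(4.3) = 0.62·e^(−0.47×4.3) = 0.0822
Δn = 0.1587 − 0.0822 = 0.0765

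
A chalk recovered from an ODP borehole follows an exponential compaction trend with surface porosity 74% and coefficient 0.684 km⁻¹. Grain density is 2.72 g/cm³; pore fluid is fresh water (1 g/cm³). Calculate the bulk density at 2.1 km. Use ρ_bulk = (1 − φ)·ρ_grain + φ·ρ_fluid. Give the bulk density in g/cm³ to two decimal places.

2.42 g/cm³

Porosity at depth: phi = 0.74·exp(−0.684×2.1) = 0.74×0.2378 = 0.1760
Bulk density: ρ_b = (1−phi)ρ_g + phi·ρ_f = 0.8240×2.72 + 0.1760×1
       = 2.241 + 0.176 = 2.417 g/cm³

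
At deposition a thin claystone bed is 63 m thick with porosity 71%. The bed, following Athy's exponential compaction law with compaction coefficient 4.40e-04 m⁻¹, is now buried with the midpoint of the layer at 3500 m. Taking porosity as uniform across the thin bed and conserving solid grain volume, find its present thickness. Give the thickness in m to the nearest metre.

Working in km (1 km = 1000 m; c in km⁻¹ = c in m⁻¹ × 1000):
Porosity at 3.5 km: n = 0.71·exp(−0.44×3.5) = 0.1522
Solid-volume conservation: h(1−n) = h₀(1−n₀) ⇒ h = h₀·(1−n₀)/(1−n)
h = 0.063 × (1 − 0.71)/(1 − 0.1522) = 0.063 × 0.3421 = 0.0216 km

22 m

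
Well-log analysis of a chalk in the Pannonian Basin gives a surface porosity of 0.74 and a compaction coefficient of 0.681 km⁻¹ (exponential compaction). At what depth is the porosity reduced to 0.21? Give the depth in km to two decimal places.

1.85 km

Invert Athy's law: z = ln(φ₀/φ) / k
z = ln(0.74/0.21) / 0.681 = ln(3.524) / 0.681 = 1.2595 / 0.681 = 1.850 km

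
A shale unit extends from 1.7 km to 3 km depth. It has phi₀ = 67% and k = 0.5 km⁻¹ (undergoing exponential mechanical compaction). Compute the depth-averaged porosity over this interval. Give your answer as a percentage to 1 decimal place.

21.1%

⟨phi⟩ = (1/(d₂−d₁)) ∫ phi₀ e^(−kd) dd = phi₀·(e^(−k·d₁) − e^(−k·d₂)) / (k·(d₂−d₁))
e^(−0.5×1.7) = 0.4274; e^(−0.5×3) = 0.2231
⟨phi⟩ = 0.67 × (0.4274 − 0.2231) / (0.5 × 1.3) = 0.67 × 0.3143 = 0.2106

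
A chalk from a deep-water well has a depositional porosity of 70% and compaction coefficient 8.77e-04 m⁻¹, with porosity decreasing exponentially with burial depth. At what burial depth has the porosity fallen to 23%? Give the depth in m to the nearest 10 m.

Working in km (1 km = 1000 m; k in km⁻¹ = k in m⁻¹ × 1000):
Invert Athy's law: z = ln(φ₀/φ) / k
z = ln(0.7/0.23) / 0.877 = ln(3.043) / 0.877 = 1.1130 / 0.877 = 1.269 km

1270 m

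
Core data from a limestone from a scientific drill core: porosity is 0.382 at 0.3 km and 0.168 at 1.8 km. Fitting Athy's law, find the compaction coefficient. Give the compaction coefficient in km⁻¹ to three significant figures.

0.548 km⁻¹

Athy: n(Z) = n₀ e^(−cZ) ⇒ n₁/n₂ = e^{c(Z₂−Z₁)} ⇒ c = ln(n₁/n₂)/(Z₂−Z₁)
c = ln(0.382/0.168) / (1.8 − 0.3) = ln(2.274) / 1.5 = 0.8215 / 1.5 = 0.5476 km⁻¹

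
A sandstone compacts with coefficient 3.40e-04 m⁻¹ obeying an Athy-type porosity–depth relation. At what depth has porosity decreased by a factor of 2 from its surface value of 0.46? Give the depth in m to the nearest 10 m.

2040 m

Working in km (1 km = 1000 m; k in km⁻¹ = k in m⁻¹ × 1000):
φ/φ₀ = 1/2 ⇒ exp(−k·z) = 1/2 ⇒ z = ln(2) / k
z = 0.6931 / 0.34 = 2.039 km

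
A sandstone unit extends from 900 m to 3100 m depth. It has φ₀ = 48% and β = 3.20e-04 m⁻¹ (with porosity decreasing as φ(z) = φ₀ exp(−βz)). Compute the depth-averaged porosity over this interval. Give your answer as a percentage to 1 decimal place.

Working in km (1 km = 1000 m; β in km⁻¹ = β in m⁻¹ × 1000):
⟨φ⟩ = (1/(z₂−z₁)) ∫ φ₀ e^(−βz) dz = φ₀·(e^(−β·z₁) − e^(−β·z₂)) / (β·(z₂−z₁))
e^(−0.32×0.9) = 0.7498; e^(−0.32×3.1) = 0.3708
⟨φ⟩ = 0.48 × (0.7498 − 0.3708) / (0.32 × 2.2) = 0.48 × 0.5382 = 0.2584

25.8%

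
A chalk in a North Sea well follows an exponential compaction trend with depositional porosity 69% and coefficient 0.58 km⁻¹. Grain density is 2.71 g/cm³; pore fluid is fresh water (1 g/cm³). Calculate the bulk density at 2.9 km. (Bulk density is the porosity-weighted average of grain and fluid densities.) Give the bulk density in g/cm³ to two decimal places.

Porosity at depth: n = 0.69·exp(−0.58×2.9) = 0.69×0.1860 = 0.1283
Bulk density: ρ_b = (1−n)ρ_g + n·ρ_f = 0.8717×2.71 + 0.1283×1
       = 2.362 + 0.128 = 2.491 g/cm³

2.49 g/cm³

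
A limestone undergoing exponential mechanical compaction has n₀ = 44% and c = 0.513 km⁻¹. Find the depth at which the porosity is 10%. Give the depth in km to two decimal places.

2.89 km

Invert Athy's law: d = ln(n₀/n) / c
d = ln(0.44/0.1) / 0.513 = ln(4.4) / 0.513 = 1.4816 / 0.513 = 2.888 km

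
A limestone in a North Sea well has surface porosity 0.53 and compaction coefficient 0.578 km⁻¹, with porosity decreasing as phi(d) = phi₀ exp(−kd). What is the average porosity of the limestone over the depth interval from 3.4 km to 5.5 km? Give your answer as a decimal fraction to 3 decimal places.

0.043

⟨phi⟩ = (1/(d₂−d₁)) ∫ phi₀ e^(−kd) dd = phi₀·(e^(−k·d₁) − e^(−k·d₂)) / (k·(d₂−d₁))
e^(−0.578×3.4) = 0.1401; e^(−0.578×5.5) = 0.0416
⟨phi⟩ = 0.53 × (0.1401 − 0.0416) / (0.578 × 2.1) = 0.53 × 0.0812 = 0.0430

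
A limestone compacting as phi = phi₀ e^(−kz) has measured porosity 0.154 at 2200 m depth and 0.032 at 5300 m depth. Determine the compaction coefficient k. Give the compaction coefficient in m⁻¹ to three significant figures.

0.000507 m⁻¹

Working in km (1 km = 1000 m; k in km⁻¹ = k in m⁻¹ × 1000):
Athy: phi(z) = phi₀ e^(−kz) ⇒ phi₁/phi₂ = e^{k(z₂−z₁)} ⇒ k = ln(phi₁/phi₂)/(z₂−z₁)
k = ln(0.154/0.032) / (5.3 − 2.2) = ln(4.812) / 3.1 = 1.5712 / 3.1 = 0.5068 km⁻¹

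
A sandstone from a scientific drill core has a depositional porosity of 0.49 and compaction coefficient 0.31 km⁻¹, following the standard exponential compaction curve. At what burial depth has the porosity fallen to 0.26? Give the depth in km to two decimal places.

Invert Athy's law: d = ln(φ₀/φ) / c
d = ln(0.49/0.26) / 0.31 = ln(1.885) / 0.31 = 0.6337 / 0.31 = 2.044 km

2.04 km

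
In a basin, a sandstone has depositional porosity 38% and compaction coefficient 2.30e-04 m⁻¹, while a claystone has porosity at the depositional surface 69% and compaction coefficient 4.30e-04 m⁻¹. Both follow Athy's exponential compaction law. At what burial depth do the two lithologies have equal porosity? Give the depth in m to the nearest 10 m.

Working in km (1 km = 1000 m; c in km⁻¹ = c in m⁻¹ × 1000):
Set n₀ₐ e^(−cₐd) = n₀ᵦ e^(−cᵦd) ⇒ ln(n₀ₐ/n₀ᵦ) = (cₐ − cᵦ)·d
d = ln(0.38/0.69) / (0.23 − 0.43) = -0.5965 / -0.2 = 2.983 km

2980 m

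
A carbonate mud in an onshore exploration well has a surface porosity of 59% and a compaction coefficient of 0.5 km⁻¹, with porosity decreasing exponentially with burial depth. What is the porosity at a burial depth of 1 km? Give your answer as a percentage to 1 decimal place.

φ = φ₀·exp(−c·Z) = 0.59 × exp(−0.5 × 1) = 0.59 × exp(−0.5)
  = 0.59 × 0.6065 = 0.3579

35.8%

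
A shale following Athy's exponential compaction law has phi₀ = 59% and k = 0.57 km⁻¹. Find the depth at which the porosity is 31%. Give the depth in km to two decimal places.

1.13 km

Invert Athy's law: Z = ln(phi₀/phi) / k
Z = ln(0.59/0.31) / 0.57 = ln(1.903) / 0.57 = 0.6436 / 0.57 = 1.129 km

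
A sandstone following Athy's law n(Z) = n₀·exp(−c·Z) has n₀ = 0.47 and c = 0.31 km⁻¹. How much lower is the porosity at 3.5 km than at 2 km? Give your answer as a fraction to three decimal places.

n(2) = 0.47·e^(−0.31×2) = 0.2528
n(3.5) = 0.47·e^(−0.31×3.5) = 0.1588
Δn = 0.2528 − 0.1588 = 0.0940

0.094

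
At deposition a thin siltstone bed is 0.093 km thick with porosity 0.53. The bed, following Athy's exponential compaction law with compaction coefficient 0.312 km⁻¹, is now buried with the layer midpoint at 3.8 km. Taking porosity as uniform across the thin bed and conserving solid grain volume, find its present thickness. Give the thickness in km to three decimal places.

Porosity at 3.8 km: n = 0.53·exp(−0.312×3.8) = 0.1619
Solid-volume conservation: h(1−n) = h₀(1−n₀) ⇒ h = h₀·(1−n₀)/(1−n)
h = 0.093 × (1 − 0.53)/(1 − 0.1619) = 0.093 × 0.5608 = 0.0522 km

0.052 km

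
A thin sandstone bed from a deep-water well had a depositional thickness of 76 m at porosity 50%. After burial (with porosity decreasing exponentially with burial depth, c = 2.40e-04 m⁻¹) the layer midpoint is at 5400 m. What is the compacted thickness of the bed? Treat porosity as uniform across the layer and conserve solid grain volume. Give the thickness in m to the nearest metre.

44 m

Working in km (1 km = 1000 m; c in km⁻¹ = c in m⁻¹ × 1000):
Porosity at 5.4 km: phi = 0.5·exp(−0.24×5.4) = 0.1368
Solid-volume conservation: h(1−phi) = h₀(1−phi₀) ⇒ h = h₀·(1−phi₀)/(1−phi)
h = 0.076 × (1 − 0.5)/(1 − 0.1368) = 0.076 × 0.5792 = 0.0440 km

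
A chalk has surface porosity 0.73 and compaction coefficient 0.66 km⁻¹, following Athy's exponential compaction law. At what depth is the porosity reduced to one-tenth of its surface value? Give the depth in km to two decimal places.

phi/phi₀ = 1/10 ⇒ exp(−β·z) = 1/10 ⇒ z = ln(10) / β
z = 2.3026 / 0.66 = 3.489 km

3.49 km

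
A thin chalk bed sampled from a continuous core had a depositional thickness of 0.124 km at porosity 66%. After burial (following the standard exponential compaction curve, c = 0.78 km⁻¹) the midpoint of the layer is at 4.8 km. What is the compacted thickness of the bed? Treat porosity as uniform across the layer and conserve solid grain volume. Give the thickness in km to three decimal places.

0.043 km

Porosity at 4.8 km: φ = 0.66·exp(−0.78×4.8) = 0.0156
Solid-volume conservation: h(1−φ) = h₀(1−φ₀) ⇒ h = h₀·(1−φ₀)/(1−φ)
h = 0.124 × (1 − 0.66)/(1 − 0.0156) = 0.124 × 0.3454 = 0.0428 km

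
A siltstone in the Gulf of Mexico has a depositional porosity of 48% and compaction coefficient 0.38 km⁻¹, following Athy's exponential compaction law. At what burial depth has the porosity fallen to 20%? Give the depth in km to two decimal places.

Invert Athy's law: d = ln(phi₀/phi) / β
d = ln(0.48/0.2) / 0.38 = ln(2.4) / 0.38 = 0.8755 / 0.38 = 2.304 km

2.30 km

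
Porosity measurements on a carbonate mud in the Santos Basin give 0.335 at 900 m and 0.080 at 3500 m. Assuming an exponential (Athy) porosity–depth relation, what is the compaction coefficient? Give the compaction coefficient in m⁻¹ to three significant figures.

Working in km (1 km = 1000 m; c in km⁻¹ = c in m⁻¹ × 1000):
Athy: phi(z) = phi₀ e^(−cz) ⇒ phi₁/phi₂ = e^{c(z₂−z₁)} ⇒ c = ln(phi₁/phi₂)/(z₂−z₁)
c = ln(0.335/0.08) / (3.5 − 0.9) = ln(4.188) / 2.6 = 1.4321 / 2.6 = 0.5508 km⁻¹

0.000551 m⁻¹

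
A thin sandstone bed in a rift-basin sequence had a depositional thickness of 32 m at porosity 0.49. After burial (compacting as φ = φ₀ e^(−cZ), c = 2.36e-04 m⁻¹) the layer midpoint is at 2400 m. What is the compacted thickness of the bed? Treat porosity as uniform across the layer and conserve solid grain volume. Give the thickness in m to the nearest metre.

23 m

Working in km (1 km = 1000 m; c in km⁻¹ = c in m⁻¹ × 1000):
Porosity at 2.4 km: φ = 0.49·exp(−0.236×2.4) = 0.2781
Solid-volume conservation: h(1−φ) = h₀(1−φ₀) ⇒ h = h₀·(1−φ₀)/(1−φ)
h = 0.032 × (1 − 0.49)/(1 − 0.2781) = 0.032 × 0.7065 = 0.0226 km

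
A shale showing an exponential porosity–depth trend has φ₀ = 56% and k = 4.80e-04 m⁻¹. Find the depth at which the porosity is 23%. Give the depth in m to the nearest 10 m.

Working in km (1 km = 1000 m; k in km⁻¹ = k in m⁻¹ × 1000):
Invert Athy's law: d = ln(φ₀/φ) / k
d = ln(0.56/0.23) / 0.48 = ln(2.435) / 0.48 = 0.8899 / 0.48 = 1.854 km

1850 m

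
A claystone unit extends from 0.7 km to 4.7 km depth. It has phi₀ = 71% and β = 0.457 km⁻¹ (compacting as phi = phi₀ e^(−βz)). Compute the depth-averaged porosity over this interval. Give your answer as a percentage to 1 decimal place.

23.7%

⟨phi⟩ = (1/(z₂−z₁)) ∫ phi₀ e^(−βz) dz = phi₀·(e^(−β·z₁) − e^(−β·z₂)) / (β·(z₂−z₁))
e^(−0.457×0.7) = 0.7262; e^(−0.457×4.7) = 0.1167
⟨phi⟩ = 0.71 × (0.7262 − 0.1167) / (0.457 × 4) = 0.71 × 0.3334 = 0.2367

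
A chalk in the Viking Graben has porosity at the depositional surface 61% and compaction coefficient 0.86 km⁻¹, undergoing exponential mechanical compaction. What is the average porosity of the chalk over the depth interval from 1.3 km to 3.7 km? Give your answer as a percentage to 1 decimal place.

⟨n⟩ = (1/(Z₂−Z₁)) ∫ n₀ e^(−kZ) dZ = n₀·(e^(−k·Z₁) − e^(−k·Z₂)) / (k·(Z₂−Z₁))
e^(−0.86×1.3) = 0.3269; e^(−0.86×3.7) = 0.0415
⟨n⟩ = 0.61 × (0.3269 − 0.0415) / (0.86 × 2.4) = 0.61 × 0.1383 = 0.0844

8.4%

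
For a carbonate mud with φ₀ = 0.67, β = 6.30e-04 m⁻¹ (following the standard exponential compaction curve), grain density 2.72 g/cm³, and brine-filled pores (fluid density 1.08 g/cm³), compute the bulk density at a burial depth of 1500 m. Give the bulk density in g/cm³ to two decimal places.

Working in km (1 km = 1000 m; β in km⁻¹ = β in m⁻¹ × 1000):
Porosity at depth: φ = 0.67·exp(−0.63×1.5) = 0.67×0.3887 = 0.2604
Bulk density: ρ_b = (1−φ)ρ_g + φ·ρ_f = 0.7396×2.72 + 0.2604×1.08
       = 2.012 + 0.281 = 2.293 g/cm³

2.29 g/cm³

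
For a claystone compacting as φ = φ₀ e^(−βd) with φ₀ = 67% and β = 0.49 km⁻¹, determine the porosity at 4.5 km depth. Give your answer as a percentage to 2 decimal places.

7.39%

φ = φ₀·exp(−β·d) = 0.67 × exp(−0.49 × 4.5) = 0.67 × exp(−2.205)
  = 0.67 × 0.1103 = 0.0739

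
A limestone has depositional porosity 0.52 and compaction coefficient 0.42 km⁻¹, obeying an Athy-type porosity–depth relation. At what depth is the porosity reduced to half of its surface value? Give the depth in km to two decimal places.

n/n₀ = 1/2 ⇒ exp(−β·z) = 1/2 ⇒ z = ln(2) / β
z = 0.6931 / 0.42 = 1.650 km

1.65 km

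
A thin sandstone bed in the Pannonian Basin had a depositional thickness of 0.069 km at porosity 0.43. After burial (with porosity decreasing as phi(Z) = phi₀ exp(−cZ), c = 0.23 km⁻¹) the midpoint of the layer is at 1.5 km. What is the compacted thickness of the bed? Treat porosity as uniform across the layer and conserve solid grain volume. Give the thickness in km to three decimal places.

Porosity at 1.5 km: phi = 0.43·exp(−0.23×1.5) = 0.3045
Solid-volume conservation: h(1−phi) = h₀(1−phi₀) ⇒ h = h₀·(1−phi₀)/(1−phi)
h = 0.069 × (1 − 0.43)/(1 − 0.3045) = 0.069 × 0.8196 = 0.0566 km

0.057 km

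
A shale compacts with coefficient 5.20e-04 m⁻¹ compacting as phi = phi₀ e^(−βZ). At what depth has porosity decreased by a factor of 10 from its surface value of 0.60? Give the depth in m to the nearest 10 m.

Working in km (1 km = 1000 m; β in km⁻¹ = β in m⁻¹ × 1000):
phi/phi₀ = 1/10 ⇒ exp(−β·Z) = 1/10 ⇒ Z = ln(10) / β
Z = 2.3026 / 0.52 = 4.428 km

4430 m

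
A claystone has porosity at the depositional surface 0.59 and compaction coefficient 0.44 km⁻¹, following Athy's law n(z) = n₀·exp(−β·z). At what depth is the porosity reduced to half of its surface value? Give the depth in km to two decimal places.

1.58 km

n/n₀ = 1/2 ⇒ exp(−β·z) = 1/2 ⇒ z = ln(2) / β
z = 0.6931 / 0.44 = 1.575 km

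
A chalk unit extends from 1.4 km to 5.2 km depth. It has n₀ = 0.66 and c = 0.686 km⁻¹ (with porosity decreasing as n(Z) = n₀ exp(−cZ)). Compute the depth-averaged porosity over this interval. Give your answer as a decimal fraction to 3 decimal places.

0.090

⟨n⟩ = (1/(Z₂−Z₁)) ∫ n₀ e^(−cZ) dZ = n₀·(e^(−c·Z₁) − e^(−c·Z₂)) / (c·(Z₂−Z₁))
e^(−0.686×1.4) = 0.3827; e^(−0.686×5.2) = 0.0282
⟨n⟩ = 0.66 × (0.3827 − 0.0282) / (0.686 × 3.8) = 0.66 × 0.1360 = 0.0898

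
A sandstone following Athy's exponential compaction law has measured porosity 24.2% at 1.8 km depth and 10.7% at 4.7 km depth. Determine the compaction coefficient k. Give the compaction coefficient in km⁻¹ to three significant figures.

Athy: n(d) = n₀ e^(−kd) ⇒ n₁/n₂ = e^{k(d₂−d₁)} ⇒ k = ln(n₁/n₂)/(d₂−d₁)
k = ln(0.242/0.107) / (4.7 − 1.8) = ln(2.262) / 2.9 = 0.8161 / 2.9 = 0.2814 km⁻¹

0.281 km⁻¹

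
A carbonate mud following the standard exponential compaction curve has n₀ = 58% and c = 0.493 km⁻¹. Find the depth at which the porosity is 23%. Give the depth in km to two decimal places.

1.88 km

Invert Athy's law: z = ln(n₀/n) / c
z = ln(0.58/0.23) / 0.493 = ln(2.522) / 0.493 = 0.9249 / 0.493 = 1.876 km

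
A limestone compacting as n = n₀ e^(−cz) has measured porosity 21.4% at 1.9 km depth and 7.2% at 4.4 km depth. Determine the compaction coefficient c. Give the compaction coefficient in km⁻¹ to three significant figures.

0.436 km⁻¹

Athy: n(z) = n₀ e^(−cz) ⇒ n₁/n₂ = e^{c(z₂−z₁)} ⇒ c = ln(n₁/n₂)/(z₂−z₁)
c = ln(0.214/0.072) / (4.4 − 1.9) = ln(2.972) / 2.5 = 1.0893 / 2.5 = 0.4357 km⁻¹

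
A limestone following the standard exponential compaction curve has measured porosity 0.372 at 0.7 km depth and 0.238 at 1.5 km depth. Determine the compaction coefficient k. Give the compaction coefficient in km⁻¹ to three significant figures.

0.558 km⁻¹

Athy: n(d) = n₀ e^(−kd) ⇒ n₁/n₂ = e^{k(d₂−d₁)} ⇒ k = ln(n₁/n₂)/(d₂−d₁)
k = ln(0.372/0.238) / (1.5 − 0.7) = ln(1.563) / 0.8 = 0.4466 / 0.8 = 0.5583 km⁻¹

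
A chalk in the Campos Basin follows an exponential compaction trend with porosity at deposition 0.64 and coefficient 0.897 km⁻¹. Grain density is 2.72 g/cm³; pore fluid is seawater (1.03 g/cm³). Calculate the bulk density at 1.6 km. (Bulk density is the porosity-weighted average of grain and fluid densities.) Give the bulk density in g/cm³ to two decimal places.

2.46 g/cm³

Porosity at depth: phi = 0.64·exp(−0.897×1.6) = 0.64×0.2381 = 0.1524
Bulk density: ρ_b = (1−phi)ρ_g + phi·ρ_f = 0.8476×2.72 + 0.1524×1.03
       = 2.306 + 0.157 = 2.463 g/cm³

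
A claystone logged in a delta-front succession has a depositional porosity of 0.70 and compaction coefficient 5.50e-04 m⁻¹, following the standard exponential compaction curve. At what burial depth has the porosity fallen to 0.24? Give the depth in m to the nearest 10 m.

Working in km (1 km = 1000 m; c in km⁻¹ = c in m⁻¹ × 1000):
Invert Athy's law: d = ln(φ₀/φ) / c
d = ln(0.7/0.24) / 0.55 = ln(2.917) / 0.55 = 1.0704 / 0.55 = 1.946 km

1950 m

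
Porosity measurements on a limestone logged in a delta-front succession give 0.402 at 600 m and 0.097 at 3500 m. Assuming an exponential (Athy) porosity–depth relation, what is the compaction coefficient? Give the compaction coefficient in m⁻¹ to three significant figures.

0.000490 m⁻¹

Working in km (1 km = 1000 m; c in km⁻¹ = c in m⁻¹ × 1000):
Athy: n(Z) = n₀ e^(−cZ) ⇒ n₁/n₂ = e^{c(Z₂−Z₁)} ⇒ c = ln(n₁/n₂)/(Z₂−Z₁)
c = ln(0.402/0.097) / (3.5 − 0.6) = ln(4.144) / 2.9 = 1.4217 / 2.9 = 0.4903 km⁻¹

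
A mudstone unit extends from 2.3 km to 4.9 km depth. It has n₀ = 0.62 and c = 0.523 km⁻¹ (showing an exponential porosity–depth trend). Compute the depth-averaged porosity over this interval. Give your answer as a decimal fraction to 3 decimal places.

0.102

⟨n⟩ = (1/(d₂−d₁)) ∫ n₀ e^(−cd) dd = n₀·(e^(−c·d₁) − e^(−c·d₂)) / (c·(d₂−d₁))
e^(−0.523×2.3) = 0.3003; e^(−0.523×4.9) = 0.0771
⟨n⟩ = 0.62 × (0.3003 − 0.0771) / (0.523 × 2.6) = 0.62 × 0.1642 = 0.1018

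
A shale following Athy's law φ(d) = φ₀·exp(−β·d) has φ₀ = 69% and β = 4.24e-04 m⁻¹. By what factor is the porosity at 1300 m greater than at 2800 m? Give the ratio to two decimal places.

1.89

Working in km (1 km = 1000 m; β in km⁻¹ = β in m⁻¹ × 1000):
φ(d₁)/φ(d₂) = e^(−β·d₁)/e^(−β·d₂) = e^{β(d₂−d₁)}
= exp(0.424 × 1.5) = exp(0.636) = 1.8889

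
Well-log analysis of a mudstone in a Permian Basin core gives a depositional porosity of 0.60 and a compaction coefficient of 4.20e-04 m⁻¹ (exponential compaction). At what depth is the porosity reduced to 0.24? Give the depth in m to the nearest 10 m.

Working in km (1 km = 1000 m; β in km⁻¹ = β in m⁻¹ × 1000):
Invert Athy's law: d = ln(n₀/n) / β
d = ln(0.6/0.24) / 0.42 = ln(2.5) / 0.42 = 0.9163 / 0.42 = 2.182 km

2180 m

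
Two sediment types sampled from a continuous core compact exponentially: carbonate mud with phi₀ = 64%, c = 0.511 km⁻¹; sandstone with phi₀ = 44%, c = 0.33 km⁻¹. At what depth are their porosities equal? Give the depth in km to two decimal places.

2.07 km

Set phi₀ₐ e^(−cₐd) = phi₀ᵦ e^(−cᵦd) ⇒ ln(phi₀ₐ/phi₀ᵦ) = (cₐ − cᵦ)·d
d = ln(0.64/0.44) / (0.511 − 0.33) = 0.3747 / 0.181 = 2.070 km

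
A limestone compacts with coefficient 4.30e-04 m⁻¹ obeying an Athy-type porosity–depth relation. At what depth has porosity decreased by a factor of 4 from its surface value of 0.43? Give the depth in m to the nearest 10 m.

Working in km (1 km = 1000 m; β in km⁻¹ = β in m⁻¹ × 1000):
φ/φ₀ = 1/4 ⇒ exp(−β·Z) = 1/4 ⇒ Z = ln(4) / β
Z = 1.3863 / 0.43 = 3.224 km

3220 m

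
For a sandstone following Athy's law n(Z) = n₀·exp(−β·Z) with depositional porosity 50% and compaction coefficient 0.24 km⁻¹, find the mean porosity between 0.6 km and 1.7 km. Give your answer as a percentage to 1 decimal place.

⟨n⟩ = (1/(Z₂−Z₁)) ∫ n₀ e^(−βZ) dZ = n₀·(e^(−β·Z₁) − e^(−β·Z₂)) / (β·(Z₂−Z₁))
e^(−0.24×0.6) = 0.8659; e^(−0.24×1.7) = 0.6650
⟨n⟩ = 0.5 × (0.8659 − 0.6650) / (0.24 × 1.1) = 0.5 × 0.7610 = 0.3805

38.1%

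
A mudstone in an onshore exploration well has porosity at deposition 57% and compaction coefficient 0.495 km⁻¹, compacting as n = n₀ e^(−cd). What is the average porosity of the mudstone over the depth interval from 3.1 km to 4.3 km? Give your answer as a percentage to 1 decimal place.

9.3%

⟨n⟩ = (1/(d₂−d₁)) ∫ n₀ e^(−cd) dd = n₀·(e^(−c·d₁) − e^(−c·d₂)) / (c·(d₂−d₁))
e^(−0.495×3.1) = 0.2156; e^(−0.495×4.3) = 0.1190
⟨n⟩ = 0.57 × (0.2156 − 0.1190) / (0.495 × 1.2) = 0.57 × 0.1625 = 0.0926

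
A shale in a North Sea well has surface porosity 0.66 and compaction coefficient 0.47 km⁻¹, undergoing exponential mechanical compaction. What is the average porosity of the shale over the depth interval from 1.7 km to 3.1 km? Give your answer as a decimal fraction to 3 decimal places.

⟨phi⟩ = (1/(d₂−d₁)) ∫ phi₀ e^(−cd) dd = phi₀·(e^(−c·d₁) − e^(−c·d₂)) / (c·(d₂−d₁))
e^(−0.47×1.7) = 0.4498; e^(−0.47×3.1) = 0.2329
⟨phi⟩ = 0.66 × (0.4498 − 0.2329) / (0.47 × 1.4) = 0.66 × 0.3296 = 0.2175

0.218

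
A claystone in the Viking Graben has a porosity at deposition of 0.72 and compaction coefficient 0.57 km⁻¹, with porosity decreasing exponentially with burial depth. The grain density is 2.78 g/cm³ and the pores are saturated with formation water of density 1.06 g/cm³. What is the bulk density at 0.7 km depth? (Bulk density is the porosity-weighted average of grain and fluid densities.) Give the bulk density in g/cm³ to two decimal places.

1.95 g/cm³

Porosity at depth: phi = 0.72·exp(−0.57×0.7) = 0.72×0.6710 = 0.4831
Bulk density: ρ_b = (1−phi)ρ_g + phi·ρ_f = 0.5169×2.78 + 0.4831×1.06
       = 1.437 + 0.512 = 1.949 g/cm³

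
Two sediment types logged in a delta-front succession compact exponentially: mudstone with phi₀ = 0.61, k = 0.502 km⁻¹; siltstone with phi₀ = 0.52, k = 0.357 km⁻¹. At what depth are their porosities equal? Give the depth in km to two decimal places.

1.10 km

Set phi₀ₐ e^(−kₐz) = phi₀ᵦ e^(−kᵦz) ⇒ ln(phi₀ₐ/phi₀ᵦ) = (kₐ − kᵦ)·z
z = ln(0.61/0.52) / (0.502 − 0.357) = 0.1596 / 0.145 = 1.101 km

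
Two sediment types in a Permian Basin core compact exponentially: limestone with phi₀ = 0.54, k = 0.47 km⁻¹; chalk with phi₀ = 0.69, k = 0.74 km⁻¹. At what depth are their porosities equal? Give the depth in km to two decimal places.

0.91 km

Set phi₀ₐ e^(−kₐz) = phi₀ᵦ e^(−kᵦz) ⇒ ln(phi₀ₐ/phi₀ᵦ) = (kₐ − kᵦ)·z
z = ln(0.54/0.69) / (0.47 − 0.74) = -0.2451 / -0.27 = 0.908 km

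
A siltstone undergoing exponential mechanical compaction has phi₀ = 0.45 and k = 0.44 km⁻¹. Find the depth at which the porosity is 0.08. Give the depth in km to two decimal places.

3.93 km

Invert Athy's law: z = ln(phi₀/phi) / k
z = ln(0.45/0.08) / 0.44 = ln(5.625) / 0.44 = 1.7272 / 0.44 = 3.926 km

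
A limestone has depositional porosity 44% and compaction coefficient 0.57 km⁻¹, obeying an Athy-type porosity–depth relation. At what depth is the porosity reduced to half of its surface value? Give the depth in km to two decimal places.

1.22 km

φ/φ₀ = 1/2 ⇒ exp(−c·Z) = 1/2 ⇒ Z = ln(2) / c
Z = 0.6931 / 0.57 = 1.216 km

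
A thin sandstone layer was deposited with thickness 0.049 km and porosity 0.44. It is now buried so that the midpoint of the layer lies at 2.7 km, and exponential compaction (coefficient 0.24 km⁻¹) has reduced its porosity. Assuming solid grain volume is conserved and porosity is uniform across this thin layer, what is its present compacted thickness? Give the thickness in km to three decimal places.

Porosity at 2.7 km: φ = 0.44·exp(−0.24×2.7) = 0.2302
Solid-volume conservation: h(1−φ) = h₀(1−φ₀) ⇒ h = h₀·(1−φ₀)/(1−φ)
h = 0.049 × (1 − 0.44)/(1 − 0.2302) = 0.049 × 0.7274 = 0.0356 km

0.036 km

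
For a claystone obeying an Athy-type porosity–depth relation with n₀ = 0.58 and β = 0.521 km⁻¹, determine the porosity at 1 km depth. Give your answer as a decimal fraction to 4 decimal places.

n = n₀·exp(−β·z) = 0.58 × exp(−0.521 × 1) = 0.58 × exp(−0.521)
  = 0.58 × 0.5939 = 0.3445

0.3445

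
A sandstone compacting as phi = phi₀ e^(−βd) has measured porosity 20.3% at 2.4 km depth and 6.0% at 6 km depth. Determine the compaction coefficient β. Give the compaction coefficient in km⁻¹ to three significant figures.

0.339 km⁻¹

Athy: phi(d) = phi₀ e^(−βd) ⇒ phi₁/phi₂ = e^{β(d₂−d₁)} ⇒ β = ln(phi₁/phi₂)/(d₂−d₁)
β = ln(0.203/0.06) / (6 − 2.4) = ln(3.383) / 3.6 = 1.2189 / 3.6 = 0.3386 km⁻¹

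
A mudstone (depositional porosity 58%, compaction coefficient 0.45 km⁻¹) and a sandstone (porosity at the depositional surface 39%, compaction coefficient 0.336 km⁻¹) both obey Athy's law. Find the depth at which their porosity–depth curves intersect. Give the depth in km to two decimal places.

3.48 km

Set phi₀ₐ e^(−βₐd) = phi₀ᵦ e^(−βᵦd) ⇒ ln(phi₀ₐ/phi₀ᵦ) = (βₐ − βᵦ)·d
d = ln(0.58/0.39) / (0.45 − 0.336) = 0.3969 / 0.114 = 3.481 km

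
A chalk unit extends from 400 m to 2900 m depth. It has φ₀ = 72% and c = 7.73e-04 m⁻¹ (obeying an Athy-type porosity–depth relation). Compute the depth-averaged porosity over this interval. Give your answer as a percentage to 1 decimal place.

Working in km (1 km = 1000 m; c in km⁻¹ = c in m⁻¹ × 1000):
⟨φ⟩ = (1/(Z₂−Z₁)) ∫ φ₀ e^(−cZ) dZ = φ₀·(e^(−c·Z₁) − e^(−c·Z₂)) / (c·(Z₂−Z₁))
e^(−0.773×0.4) = 0.7340; e^(−0.773×2.9) = 0.1063
⟨φ⟩ = 0.72 × (0.7340 − 0.1063) / (0.773 × 2.5) = 0.72 × 0.3248 = 0.2339

23.4%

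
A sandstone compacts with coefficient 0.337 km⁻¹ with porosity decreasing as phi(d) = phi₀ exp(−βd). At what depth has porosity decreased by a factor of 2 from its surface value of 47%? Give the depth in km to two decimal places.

phi/phi₀ = 1/2 ⇒ exp(−β·d) = 1/2 ⇒ d = ln(2) / β
d = 0.6931 / 0.337 = 2.057 km

2.06 km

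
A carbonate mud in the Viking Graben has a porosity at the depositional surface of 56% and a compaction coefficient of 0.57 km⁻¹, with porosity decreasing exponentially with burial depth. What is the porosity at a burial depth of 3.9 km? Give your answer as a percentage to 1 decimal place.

6.1%

phi = phi₀·exp(−k·z) = 0.56 × exp(−0.57 × 3.9) = 0.56 × exp(−2.223)
  = 0.56 × 0.1083 = 0.0606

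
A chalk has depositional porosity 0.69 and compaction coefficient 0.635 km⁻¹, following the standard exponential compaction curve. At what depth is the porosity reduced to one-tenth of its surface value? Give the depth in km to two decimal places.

phi/phi₀ = 1/10 ⇒ exp(−β·z) = 1/10 ⇒ z = ln(10) / β
z = 2.3026 / 0.635 = 3.626 km

3.63 km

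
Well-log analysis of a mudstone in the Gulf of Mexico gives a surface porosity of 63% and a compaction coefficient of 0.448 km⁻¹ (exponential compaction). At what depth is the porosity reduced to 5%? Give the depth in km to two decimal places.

5.66 km

Invert Athy's law: d = ln(phi₀/phi) / c
d = ln(0.63/0.05) / 0.448 = ln(12.6) / 0.448 = 2.5337 / 0.448 = 5.656 km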